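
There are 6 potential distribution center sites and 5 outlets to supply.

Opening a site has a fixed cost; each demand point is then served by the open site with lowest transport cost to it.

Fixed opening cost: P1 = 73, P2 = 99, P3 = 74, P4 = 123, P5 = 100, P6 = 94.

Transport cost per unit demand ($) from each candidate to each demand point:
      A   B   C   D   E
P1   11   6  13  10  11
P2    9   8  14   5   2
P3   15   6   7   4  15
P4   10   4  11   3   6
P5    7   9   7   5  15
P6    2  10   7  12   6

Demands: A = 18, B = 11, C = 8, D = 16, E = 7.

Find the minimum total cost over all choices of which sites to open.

432

Open {P3, P6}: assign each demand point to its cheapest open site.
  A→P6 18×2=36, B→P3 11×6=66, C→P3 8×7=56, D→P3 16×4=64, E→P6 7×6=42
  transport cost 264, fixed 168 → total 432.
Compare {P4, P6}: transport cost 226 + fixed 217 = 443.
Compare {P2, P6}: transport cost 274 + fixed 193 = 467.
Compare {P2, P3, P6}: transport cost 236 + fixed 267 = 503.
All other subsets cost ≥ 443. Minimum total cost: 432.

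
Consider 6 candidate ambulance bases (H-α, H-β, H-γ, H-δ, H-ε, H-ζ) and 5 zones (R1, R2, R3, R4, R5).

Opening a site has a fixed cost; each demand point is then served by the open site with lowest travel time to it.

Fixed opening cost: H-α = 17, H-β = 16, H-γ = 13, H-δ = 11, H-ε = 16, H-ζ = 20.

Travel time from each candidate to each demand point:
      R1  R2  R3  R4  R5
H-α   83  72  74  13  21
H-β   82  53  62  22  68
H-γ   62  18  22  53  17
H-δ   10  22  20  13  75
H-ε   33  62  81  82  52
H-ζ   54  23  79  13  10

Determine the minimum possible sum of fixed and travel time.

Open {H-γ, H-δ}: assign each demand point to its cheapest open site.
  R1→H-δ 10, R2→H-γ 18, R3→H-δ 20, R4→H-δ 13, R5→H-γ 17
  travel time 78, fixed 24 → total 102.
Compare {H-δ, H-ζ}: travel time 75 + fixed 31 = 106.
Compare {H-α, H-δ}: travel time 86 + fixed 28 = 114.
Compare {H-γ, H-δ, H-ζ}: travel time 71 + fixed 44 = 115.
All other subsets cost ≥ 106. Minimum total cost: 102.

102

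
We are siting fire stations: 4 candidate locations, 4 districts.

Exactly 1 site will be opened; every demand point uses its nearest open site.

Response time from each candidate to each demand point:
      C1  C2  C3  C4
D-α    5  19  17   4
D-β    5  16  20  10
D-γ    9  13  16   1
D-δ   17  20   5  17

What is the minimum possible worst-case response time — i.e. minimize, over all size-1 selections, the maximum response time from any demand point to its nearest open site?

Open {D-γ}.
  Farthest demand point is C3 at response time 16 (to D-γ); all others are ≤ 16.
With {D-α} the worst case is 19.
With {D-β} the worst case is 20.
No size-1 selection achieves below 16.

16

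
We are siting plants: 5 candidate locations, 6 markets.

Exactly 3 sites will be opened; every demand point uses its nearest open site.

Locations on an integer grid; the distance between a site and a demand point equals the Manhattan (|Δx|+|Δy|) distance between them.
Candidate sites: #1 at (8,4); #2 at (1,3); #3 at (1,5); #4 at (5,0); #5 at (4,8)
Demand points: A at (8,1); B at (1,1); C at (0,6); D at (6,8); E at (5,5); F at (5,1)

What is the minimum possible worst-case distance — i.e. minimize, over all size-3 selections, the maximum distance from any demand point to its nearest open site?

4

Open {#2, #4, #5}.
  Farthest demand point is A at distance 4 (to #4); all others are ≤ 4.
With {#3, #4, #5} the worst case is 4.
With {#1, #2, #3} the worst case is 6.
No size-3 selection achieves below 4.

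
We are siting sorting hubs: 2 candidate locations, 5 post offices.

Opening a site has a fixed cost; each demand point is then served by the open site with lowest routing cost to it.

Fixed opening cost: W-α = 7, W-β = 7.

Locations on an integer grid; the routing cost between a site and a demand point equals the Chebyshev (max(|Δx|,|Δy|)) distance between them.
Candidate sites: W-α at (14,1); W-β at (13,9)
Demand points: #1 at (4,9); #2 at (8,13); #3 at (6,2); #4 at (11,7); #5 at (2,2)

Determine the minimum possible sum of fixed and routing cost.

Open {W-β}: assign each demand point to its cheapest open site.
  #1→W-β 9, #2→W-β 5, #3→W-β 7, #4→W-β 2, #5→W-β 11
  routing cost 34, fixed 7 → total 41.
Compare {W-α, W-β}: routing cost 34 + fixed 14 = 48.
Compare {W-α}: routing cost 48 + fixed 7 = 55.

41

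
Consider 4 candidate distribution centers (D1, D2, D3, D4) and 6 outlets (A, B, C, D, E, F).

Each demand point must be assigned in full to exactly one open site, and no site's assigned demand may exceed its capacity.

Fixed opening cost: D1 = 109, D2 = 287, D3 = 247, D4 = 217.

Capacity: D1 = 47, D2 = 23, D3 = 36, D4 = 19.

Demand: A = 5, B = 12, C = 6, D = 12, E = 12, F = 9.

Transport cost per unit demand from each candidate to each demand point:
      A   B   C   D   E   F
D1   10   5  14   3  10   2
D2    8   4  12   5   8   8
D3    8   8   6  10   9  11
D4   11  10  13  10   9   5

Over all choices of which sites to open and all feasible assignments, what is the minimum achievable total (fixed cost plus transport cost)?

Open {D1, D3}; cheapest assignment that respects the capacities:
  D1 (cap 47, load 33): B, D, F — cost 12×5 + 12×3 + 9×2 = 114
  D3 (cap 36, load 23): A, C, E — cost 5×8 + 6×6 + 12×9 = 184
  Shipping 298, fixed 356 → total 654.
  Any other capacity-feasible assignment to {D1, D3} ships for at least 298.
Compare {D1, D4}: its best feasible assignment gives total 676.
Compare {D1, D2}: its best feasible assignment gives total 718.
Every other set of open sites that can feasibly serve all demand totals ≥ 676 even under its best assignment. Minimum: 654.

654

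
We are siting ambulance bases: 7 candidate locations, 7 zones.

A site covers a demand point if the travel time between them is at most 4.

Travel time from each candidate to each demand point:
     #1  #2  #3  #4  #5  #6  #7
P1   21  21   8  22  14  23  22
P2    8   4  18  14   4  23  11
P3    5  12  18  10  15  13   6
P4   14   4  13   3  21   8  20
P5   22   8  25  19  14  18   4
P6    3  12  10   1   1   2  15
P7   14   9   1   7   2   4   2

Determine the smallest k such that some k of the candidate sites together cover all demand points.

3

Coverage sets (demand points within 4 of each site):
  P1: {}
  P2: {#2, #5}
  P3: {}
  P4: {#2, #4}
  P5: {#7}
  P6: {#1, #4, #5, #6}
  P7: {#3, #5, #6, #7}
No 2 sites suffice: every size-2 union leaves at least one demand point uncovered.
But {P2, P6, P7} covers everything, so the minimum is 3.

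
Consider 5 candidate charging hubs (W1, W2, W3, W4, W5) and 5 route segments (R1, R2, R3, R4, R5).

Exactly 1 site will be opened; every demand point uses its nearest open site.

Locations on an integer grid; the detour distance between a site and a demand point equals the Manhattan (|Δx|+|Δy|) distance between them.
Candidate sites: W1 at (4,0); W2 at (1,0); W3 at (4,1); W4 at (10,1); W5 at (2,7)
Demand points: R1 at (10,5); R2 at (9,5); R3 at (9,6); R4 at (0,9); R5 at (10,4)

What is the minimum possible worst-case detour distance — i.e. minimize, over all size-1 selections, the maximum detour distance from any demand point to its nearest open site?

Open {W5}.
  Farthest demand point is R5 at detour distance 11 (to W5); all others are ≤ 11.
With {W3} the worst case is 12.
With {W1} the worst case is 13.
No size-1 selection achieves below 11.

11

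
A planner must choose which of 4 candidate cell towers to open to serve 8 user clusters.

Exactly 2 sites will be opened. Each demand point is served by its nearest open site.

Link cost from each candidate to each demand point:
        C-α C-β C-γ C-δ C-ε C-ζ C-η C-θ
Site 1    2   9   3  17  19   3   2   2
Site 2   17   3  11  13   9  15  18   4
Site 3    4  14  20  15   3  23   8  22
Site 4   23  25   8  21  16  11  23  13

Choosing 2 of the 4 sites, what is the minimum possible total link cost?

Open {Site 1, Site 2}.
  C-α→Site 1 2, C-β→Site 2 3, C-γ→Site 1 3, C-δ→Site 2 13, C-ε→Site 2 9, C-ζ→Site 1 3, C-η→Site 1 2, C-θ→Site 1 2  ⇒ total 37.
Compare {Site 1, Site 3}: total 39.
Compare {Site 1, Site 4}: total 54.
No size-2 selection does better; minimum is 37.

37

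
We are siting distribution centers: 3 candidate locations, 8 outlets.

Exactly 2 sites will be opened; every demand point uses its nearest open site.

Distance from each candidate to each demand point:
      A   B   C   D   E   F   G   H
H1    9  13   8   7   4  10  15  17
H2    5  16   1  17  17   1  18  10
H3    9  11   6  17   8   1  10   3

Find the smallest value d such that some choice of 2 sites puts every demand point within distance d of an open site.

11

Open {H1, H3}.
  Farthest demand point is B at distance 11 (to H3); all others are ≤ 11.
With {H1, H2} the worst case is 15.
With {H2, H3} the worst case is 17.
No size-2 selection achieves below 11.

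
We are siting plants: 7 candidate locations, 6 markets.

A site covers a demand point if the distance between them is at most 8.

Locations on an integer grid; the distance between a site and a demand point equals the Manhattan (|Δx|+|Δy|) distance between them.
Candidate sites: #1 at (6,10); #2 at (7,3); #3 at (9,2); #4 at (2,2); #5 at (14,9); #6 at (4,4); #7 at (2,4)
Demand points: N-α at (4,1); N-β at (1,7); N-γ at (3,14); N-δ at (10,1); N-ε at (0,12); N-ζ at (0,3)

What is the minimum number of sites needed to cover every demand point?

2

Coverage sets (demand points within 8 of each site):
  #1: {N-β, N-γ, N-ε}
  #2: {N-α, N-δ, N-ζ}
  #3: {N-α, N-δ}
  #4: {N-α, N-β, N-ζ}
  #5: {}
  #6: {N-α, N-β, N-ζ}
  #7: {N-α, N-β, N-ζ}
No single site covers all 6 demand points.
But {#1, #2} covers everything, so the minimum is 2.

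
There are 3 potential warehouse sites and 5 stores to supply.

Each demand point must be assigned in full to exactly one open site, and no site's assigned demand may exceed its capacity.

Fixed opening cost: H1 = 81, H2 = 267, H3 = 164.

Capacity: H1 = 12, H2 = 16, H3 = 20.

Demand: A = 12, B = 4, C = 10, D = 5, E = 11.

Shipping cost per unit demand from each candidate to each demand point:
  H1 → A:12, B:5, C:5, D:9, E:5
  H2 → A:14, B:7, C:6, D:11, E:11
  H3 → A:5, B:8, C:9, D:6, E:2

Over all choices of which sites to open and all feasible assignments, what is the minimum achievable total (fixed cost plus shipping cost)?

745

Open {H1, H2, H3}; cheapest assignment that respects the capacities:
  H1 (cap 12, load 11): E — cost 11×5 = 55
  H2 (cap 16, load 14): B, C — cost 4×7 + 10×6 = 88
  H3 (cap 20, load 17): A, D — cost 12×5 + 5×6 = 90
  Shipping 233, fixed 512 → total 745.
  Any other capacity-feasible assignment to {H1, H2, H3} ships for at least 233.
Total demand is 42 and no other set of sites has combined capacity ≥ 42, so {H1, H2, H3} is the only feasible choice of open sites. Minimum: 745.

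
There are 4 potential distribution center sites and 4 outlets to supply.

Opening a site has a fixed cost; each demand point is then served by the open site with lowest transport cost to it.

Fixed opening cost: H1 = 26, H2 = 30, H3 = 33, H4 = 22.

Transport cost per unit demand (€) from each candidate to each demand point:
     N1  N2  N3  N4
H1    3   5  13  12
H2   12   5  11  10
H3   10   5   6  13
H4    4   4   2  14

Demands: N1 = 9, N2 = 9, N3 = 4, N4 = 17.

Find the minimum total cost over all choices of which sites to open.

Open {H2, H4}: assign each demand point to its cheapest open site.
  N1→H4 9×4=36, N2→H4 9×4=36, N3→H4 4×2=8, N4→H2 17×10=170
  transport cost 250, fixed 52 → total 302.
Compare {H1, H2, H4}: transport cost 241 + fixed 78 = 319.
Compare {H1, H4}: transport cost 275 + fixed 48 = 323.
Compare {H2, H3, H4}: transport cost 250 + fixed 85 = 335.
All other subsets cost ≥ 319. Minimum total cost: 302.

302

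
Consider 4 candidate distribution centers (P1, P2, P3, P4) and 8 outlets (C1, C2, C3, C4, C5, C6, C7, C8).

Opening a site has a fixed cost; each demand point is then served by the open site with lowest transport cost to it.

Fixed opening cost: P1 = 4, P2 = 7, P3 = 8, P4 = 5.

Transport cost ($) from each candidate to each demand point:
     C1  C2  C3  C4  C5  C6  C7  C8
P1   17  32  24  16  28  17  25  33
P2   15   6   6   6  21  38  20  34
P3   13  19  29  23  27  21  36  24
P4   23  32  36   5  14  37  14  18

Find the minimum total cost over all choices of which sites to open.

Open {P1, P2, P4}: assign each demand point to its cheapest open site.
  C1→P2 15, C2→P2 6, C3→P2 6, C4→P4 5, C5→P4 14, C6→P1 17, C7→P4 14, C8→P4 18
  transport cost 95, fixed 16 → total 111.
Compare {P2, P3, P4}: transport cost 97 + fixed 20 = 117.
Compare {P1, P2, P3, P4}: transport cost 93 + fixed 24 = 117.
Compare {P2, P4}: transport cost 115 + fixed 12 = 127.
All other subsets cost ≥ 117. Minimum total cost: 111.

111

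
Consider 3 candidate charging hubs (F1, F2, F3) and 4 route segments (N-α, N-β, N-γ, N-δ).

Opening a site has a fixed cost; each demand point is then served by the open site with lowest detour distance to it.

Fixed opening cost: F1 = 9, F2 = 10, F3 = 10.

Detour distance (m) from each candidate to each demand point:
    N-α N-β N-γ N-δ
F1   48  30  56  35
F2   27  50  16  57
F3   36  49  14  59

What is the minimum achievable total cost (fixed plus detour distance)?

Open {F1, F2}: assign each demand point to its cheapest open site.
  N-α→F2 27, N-β→F1 30, N-γ→F2 16, N-δ→F1 35
  detour distance 108, fixed 19 → total 127.
Compare {F1, F3}: detour distance 115 + fixed 19 = 134.
Compare {F1, F2, F3}: detour distance 106 + fixed 29 = 135.
Compare {F2}: detour distance 150 + fixed 10 = 160.
All other subsets cost ≥ 134. Minimum total cost: 127.

127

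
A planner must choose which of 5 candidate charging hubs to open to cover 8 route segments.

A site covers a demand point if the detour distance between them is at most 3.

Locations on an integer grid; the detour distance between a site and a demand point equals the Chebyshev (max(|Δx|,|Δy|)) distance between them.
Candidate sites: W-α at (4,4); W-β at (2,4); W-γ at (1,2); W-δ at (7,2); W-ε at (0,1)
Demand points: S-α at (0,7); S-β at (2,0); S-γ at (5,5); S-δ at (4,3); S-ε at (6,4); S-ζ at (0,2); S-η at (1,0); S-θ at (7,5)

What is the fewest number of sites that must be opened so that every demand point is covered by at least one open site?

3

Coverage sets (demand points within 3 of each site):
  W-α: {S-γ, S-δ, S-ε, S-θ}
  W-β: {S-α, S-γ, S-δ, S-ζ}
  W-γ: {S-β, S-δ, S-ζ, S-η}
  W-δ: {S-γ, S-δ, S-ε, S-θ}
  W-ε: {S-β, S-ζ, S-η}
No 2 sites suffice: every size-2 union leaves at least one demand point uncovered.
But {W-α, W-β, W-γ} covers everything, so the minimum is 3.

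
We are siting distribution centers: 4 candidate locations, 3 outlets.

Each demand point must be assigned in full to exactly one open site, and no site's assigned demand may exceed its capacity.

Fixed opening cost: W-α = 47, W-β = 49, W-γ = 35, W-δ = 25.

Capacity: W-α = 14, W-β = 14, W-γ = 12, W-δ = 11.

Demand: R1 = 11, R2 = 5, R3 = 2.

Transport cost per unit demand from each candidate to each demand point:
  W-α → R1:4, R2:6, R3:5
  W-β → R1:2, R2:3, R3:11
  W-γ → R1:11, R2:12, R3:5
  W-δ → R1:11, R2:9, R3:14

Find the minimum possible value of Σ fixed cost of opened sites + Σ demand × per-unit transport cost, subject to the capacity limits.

158

Open {W-α, W-β}; cheapest assignment that respects the capacities:
  W-α (cap 14, load 7): R2, R3 — cost 5×6 + 2×5 = 40
  W-β (cap 14, load 11): R1 — cost 11×2 = 22
  Shipping 62, fixed 96 → total 158.
  Any other capacity-feasible assignment to {W-α, W-β} ships for at least 62.
Compare {W-β, W-δ}: its best feasible assignment gives total 163.
Compare {W-α, W-δ}: its best feasible assignment gives total 171.
Every other set of open sites that can feasibly serve all demand totals ≥ 163 even under its best assignment. Minimum: 158.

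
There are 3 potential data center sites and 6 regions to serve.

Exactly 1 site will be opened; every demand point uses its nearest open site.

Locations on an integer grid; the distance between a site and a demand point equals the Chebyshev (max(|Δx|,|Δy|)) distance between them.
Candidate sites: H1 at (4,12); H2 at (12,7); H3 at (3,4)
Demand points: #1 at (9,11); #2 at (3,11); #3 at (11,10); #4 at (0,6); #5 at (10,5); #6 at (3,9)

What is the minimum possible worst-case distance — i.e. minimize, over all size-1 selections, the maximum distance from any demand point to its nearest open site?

Open {H1}.
  Farthest demand point is #3 at distance 7 (to H1); all others are ≤ 7.
With {H3} the worst case is 8.
With {H2} the worst case is 12.
No size-1 selection achieves below 7.

7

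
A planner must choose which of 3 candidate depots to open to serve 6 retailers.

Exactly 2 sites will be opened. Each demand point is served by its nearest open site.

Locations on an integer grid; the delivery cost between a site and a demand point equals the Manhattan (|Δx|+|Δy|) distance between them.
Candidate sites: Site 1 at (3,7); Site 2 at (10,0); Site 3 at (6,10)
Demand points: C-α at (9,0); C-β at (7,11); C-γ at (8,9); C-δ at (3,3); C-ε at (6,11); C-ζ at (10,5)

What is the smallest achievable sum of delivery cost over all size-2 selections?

Open {Site 2, Site 3}.
  C-α→Site 2 1, C-β→Site 3 2, C-γ→Site 3 3, C-δ→Site 2 10, C-ε→Site 3 1, C-ζ→Site 2 5  ⇒ total 22.
Compare {Site 1, Site 2}: total 32.
Compare {Site 1, Site 3}: total 32.

22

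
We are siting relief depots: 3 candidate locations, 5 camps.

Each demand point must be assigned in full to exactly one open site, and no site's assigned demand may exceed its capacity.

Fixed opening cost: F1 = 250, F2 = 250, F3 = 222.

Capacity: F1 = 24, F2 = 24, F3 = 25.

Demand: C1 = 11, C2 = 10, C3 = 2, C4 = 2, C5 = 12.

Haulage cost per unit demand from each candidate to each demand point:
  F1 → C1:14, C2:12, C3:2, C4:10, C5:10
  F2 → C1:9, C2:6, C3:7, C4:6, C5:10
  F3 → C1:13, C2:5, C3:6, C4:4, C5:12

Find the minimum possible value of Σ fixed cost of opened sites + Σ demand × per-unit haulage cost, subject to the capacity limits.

761

Open {F2, F3}; cheapest assignment that respects the capacities:
  F2 (cap 24, load 23): C1, C5 — cost 11×9 + 12×10 = 219
  F3 (cap 25, load 14): C2, C3, C4 — cost 10×5 + 2×6 + 2×4 = 70
  Shipping 289, fixed 472 → total 761.
  Any other capacity-feasible assignment to {F2, F3} ships for at least 289.
Compare {F1, F2}: its best feasible assignment gives total 795.
Compare {F1, F3}: its best feasible assignment gives total 797.
Every other set of open sites that can feasibly serve all demand totals ≥ 795 even under its best assignment. Minimum: 761.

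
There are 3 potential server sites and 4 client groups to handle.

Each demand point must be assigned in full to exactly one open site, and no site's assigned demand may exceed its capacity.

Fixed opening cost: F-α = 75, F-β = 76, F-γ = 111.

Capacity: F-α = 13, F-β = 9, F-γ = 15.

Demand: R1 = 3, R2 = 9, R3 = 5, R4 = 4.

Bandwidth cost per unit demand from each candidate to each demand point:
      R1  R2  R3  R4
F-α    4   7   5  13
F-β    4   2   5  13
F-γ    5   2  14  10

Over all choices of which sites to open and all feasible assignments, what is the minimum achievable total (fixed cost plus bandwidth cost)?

Open {F-α, F-β}; cheapest assignment that respects the capacities:
  F-α (cap 13, load 12): R1, R3, R4 — cost 3×4 + 5×5 + 4×13 = 89
  F-β (cap 9, load 9): R2 — cost 9×2 = 18
  Shipping 107, fixed 151 → total 258.
  Any other capacity-feasible assignment to {F-α, F-β} ships for at least 107.
Compare {F-α, F-γ}: its best feasible assignment gives total 281.
Compare {F-β, F-γ}: its best feasible assignment gives total 282.
Every other set of open sites that can feasibly serve all demand totals ≥ 281 even under its best assignment. Minimum: 258.

258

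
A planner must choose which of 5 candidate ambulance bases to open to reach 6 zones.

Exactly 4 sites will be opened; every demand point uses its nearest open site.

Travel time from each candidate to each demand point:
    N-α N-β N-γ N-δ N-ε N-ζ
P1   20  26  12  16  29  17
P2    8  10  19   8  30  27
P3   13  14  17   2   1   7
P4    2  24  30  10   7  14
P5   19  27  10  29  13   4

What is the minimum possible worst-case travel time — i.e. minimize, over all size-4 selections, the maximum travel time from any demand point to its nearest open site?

10

Open {P1, P2, P3, P5}.
  Farthest demand point is N-β at travel time 10 (to P2); all others are ≤ 10.
With {P1, P2, P4, P5} the worst case is 10.
With {P2, P3, P4, P5} the worst case is 10.
No size-4 selection achieves below 10.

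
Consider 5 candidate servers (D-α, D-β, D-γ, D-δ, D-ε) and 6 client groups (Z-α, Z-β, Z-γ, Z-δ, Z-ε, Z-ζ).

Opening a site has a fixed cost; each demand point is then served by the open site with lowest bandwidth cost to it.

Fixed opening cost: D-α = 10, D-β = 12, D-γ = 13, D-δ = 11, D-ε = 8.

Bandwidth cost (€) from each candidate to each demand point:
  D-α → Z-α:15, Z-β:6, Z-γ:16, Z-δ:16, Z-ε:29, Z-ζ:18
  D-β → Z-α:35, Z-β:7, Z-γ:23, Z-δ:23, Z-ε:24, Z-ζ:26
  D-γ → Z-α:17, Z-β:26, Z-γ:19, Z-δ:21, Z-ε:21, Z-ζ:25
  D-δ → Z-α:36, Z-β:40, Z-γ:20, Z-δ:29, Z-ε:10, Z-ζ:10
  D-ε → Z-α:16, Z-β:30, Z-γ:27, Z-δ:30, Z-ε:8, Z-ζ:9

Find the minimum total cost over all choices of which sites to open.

88

Open {D-α, D-ε}: assign each demand point to its cheapest open site.
  Z-α→D-α 15, Z-β→D-α 6, Z-γ→D-α 16, Z-δ→D-α 16, Z-ε→D-ε 8, Z-ζ→D-ε 9
  bandwidth cost 70, fixed 18 → total 88.
Compare {D-α, D-δ}: bandwidth cost 73 + fixed 21 = 94.
Compare {D-α, D-δ, D-ε}: bandwidth cost 70 + fixed 29 = 99.
Compare {D-α, D-β, D-ε}: bandwidth cost 70 + fixed 30 = 100.
All other subsets cost ≥ 94. Minimum total cost: 88.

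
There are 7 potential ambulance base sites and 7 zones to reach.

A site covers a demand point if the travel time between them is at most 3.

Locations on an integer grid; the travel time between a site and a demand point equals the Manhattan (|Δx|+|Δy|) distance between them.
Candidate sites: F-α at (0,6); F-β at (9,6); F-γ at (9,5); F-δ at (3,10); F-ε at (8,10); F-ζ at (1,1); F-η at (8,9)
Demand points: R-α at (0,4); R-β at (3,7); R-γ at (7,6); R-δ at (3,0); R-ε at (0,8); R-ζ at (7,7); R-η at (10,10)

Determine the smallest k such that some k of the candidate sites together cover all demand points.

5

Coverage sets (demand points within 3 of each site):
  F-α: {R-α, R-ε}
  F-β: {R-γ, R-ζ}
  F-γ: {R-γ}
  F-δ: {R-β}
  F-ε: {R-η}
  F-ζ: {R-δ}
  F-η: {R-ζ, R-η}
No 4 sites suffice: every size-4 union leaves at least one demand point uncovered.
But {F-α, F-β, F-δ, F-ε, F-ζ} covers everything, so the minimum is 5.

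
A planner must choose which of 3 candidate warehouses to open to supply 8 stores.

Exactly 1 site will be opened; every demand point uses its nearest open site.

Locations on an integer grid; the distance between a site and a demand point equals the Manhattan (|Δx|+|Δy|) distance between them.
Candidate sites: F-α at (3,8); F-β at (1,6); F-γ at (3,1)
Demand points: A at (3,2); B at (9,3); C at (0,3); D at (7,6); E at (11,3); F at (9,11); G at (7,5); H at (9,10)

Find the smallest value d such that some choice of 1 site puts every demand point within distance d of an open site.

Open {F-α}.
  Farthest demand point is E at distance 13 (to F-α); all others are ≤ 13.
With {F-β} the worst case is 13.
With {F-γ} the worst case is 16.
No size-1 selection achieves below 13.

13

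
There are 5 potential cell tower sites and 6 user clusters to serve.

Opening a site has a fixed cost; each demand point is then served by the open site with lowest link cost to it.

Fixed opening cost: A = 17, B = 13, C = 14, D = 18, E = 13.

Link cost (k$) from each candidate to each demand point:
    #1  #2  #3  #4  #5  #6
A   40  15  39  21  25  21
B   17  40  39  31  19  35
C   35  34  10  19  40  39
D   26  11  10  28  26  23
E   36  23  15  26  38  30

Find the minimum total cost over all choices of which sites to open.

Open {B, D}: assign each demand point to its cheapest open site.
  #1→B 17, #2→D 11, #3→D 10, #4→D 28, #5→B 19, #6→D 23
  link cost 108, fixed 31 → total 139.
Compare {D}: link cost 124 + fixed 18 = 142.
Compare {B, C, D}: link cost 99 + fixed 45 = 144.
Compare {A, B, C}: link cost 101 + fixed 44 = 145.
All other subsets cost ≥ 142. Minimum total cost: 139.

139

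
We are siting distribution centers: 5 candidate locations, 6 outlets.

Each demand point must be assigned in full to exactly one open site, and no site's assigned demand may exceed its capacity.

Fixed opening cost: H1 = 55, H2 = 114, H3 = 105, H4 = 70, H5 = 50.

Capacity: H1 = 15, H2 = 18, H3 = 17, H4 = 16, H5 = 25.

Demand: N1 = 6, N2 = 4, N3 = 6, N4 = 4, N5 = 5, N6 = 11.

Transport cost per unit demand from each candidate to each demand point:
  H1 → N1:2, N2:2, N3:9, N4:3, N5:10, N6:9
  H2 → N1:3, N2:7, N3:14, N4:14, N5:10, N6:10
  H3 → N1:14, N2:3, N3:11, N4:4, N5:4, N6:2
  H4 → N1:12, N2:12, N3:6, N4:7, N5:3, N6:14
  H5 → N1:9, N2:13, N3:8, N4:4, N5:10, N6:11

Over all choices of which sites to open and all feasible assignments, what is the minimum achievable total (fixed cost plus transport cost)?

332

Open {H1, H3, H5}; cheapest assignment that respects the capacities:
  H1 (cap 15, load 14): N1, N2, N4 — cost 6×2 + 4×2 + 4×3 = 32
  H3 (cap 17, load 16): N5, N6 — cost 5×4 + 11×2 = 42
  H5 (cap 25, load 6): N3 — cost 6×8 = 48
  Shipping 122, fixed 210 → total 332.
  Any other capacity-feasible assignment to {H1, H3, H5} ships for at least 122.
Compare {H1, H3, H4}: its best feasible assignment gives total 335.
Compare {H1, H5}: its best feasible assignment gives total 356.
Every other set of open sites that can feasibly serve all demand totals ≥ 335 even under its best assignment. Minimum: 332.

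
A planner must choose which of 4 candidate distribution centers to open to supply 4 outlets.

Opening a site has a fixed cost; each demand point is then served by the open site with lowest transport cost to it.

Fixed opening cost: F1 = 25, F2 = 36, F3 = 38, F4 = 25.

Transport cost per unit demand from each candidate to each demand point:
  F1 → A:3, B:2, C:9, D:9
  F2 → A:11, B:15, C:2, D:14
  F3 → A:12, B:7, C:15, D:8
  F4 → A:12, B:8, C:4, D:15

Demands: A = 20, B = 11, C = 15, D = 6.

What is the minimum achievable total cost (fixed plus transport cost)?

Open {F1, F2}: assign each demand point to its cheapest open site.
  A→F1 20×3=60, B→F1 11×2=22, C→F2 15×2=30, D→F1 6×9=54
  transport cost 166, fixed 61 → total 227.
Compare {F1, F4}: transport cost 196 + fixed 50 = 246.
Compare {F1, F2, F4}: transport cost 166 + fixed 86 = 252.
Compare {F1, F2, F3}: transport cost 160 + fixed 99 = 259.
All other subsets cost ≥ 246. Minimum total cost: 227.

227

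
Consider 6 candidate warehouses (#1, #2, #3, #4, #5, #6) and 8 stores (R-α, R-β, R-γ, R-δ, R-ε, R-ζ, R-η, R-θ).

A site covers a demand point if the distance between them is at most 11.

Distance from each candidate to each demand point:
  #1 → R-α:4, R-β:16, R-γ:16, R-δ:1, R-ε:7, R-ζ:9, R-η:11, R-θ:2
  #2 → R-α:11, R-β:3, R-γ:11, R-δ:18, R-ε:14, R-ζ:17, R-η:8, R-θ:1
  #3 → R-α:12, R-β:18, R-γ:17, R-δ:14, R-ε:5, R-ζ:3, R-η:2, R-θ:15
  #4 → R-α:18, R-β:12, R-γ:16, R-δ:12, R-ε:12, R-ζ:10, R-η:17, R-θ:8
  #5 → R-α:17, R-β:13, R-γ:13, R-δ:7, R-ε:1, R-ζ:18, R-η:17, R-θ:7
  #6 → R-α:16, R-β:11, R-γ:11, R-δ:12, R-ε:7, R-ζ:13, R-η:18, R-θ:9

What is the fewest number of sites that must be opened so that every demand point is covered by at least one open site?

2

Coverage sets (demand points within 11 of each site):
  #1: {R-α, R-δ, R-ε, R-ζ, R-η, R-θ}
  #2: {R-α, R-β, R-γ, R-η, R-θ}
  #3: {R-ε, R-ζ, R-η}
  #4: {R-ζ, R-θ}
  #5: {R-δ, R-ε, R-θ}
  #6: {R-β, R-γ, R-ε, R-θ}
No single site covers all 8 demand points.
But {#1, #2} covers everything, so the minimum is 2.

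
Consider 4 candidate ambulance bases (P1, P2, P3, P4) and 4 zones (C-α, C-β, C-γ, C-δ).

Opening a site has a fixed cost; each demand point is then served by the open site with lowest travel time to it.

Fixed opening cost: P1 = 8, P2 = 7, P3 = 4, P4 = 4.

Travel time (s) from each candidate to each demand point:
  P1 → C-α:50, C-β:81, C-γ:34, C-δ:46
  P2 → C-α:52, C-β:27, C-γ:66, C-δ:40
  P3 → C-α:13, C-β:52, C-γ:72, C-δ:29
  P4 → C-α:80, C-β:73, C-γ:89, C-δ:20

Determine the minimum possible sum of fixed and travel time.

Open {P1, P2, P3, P4}: assign each demand point to its cheapest open site.
  C-α→P3 13, C-β→P2 27, C-γ→P1 34, C-δ→P4 20
  travel time 94, fixed 23 → total 117.
Compare {P1, P2, P3}: travel time 103 + fixed 19 = 122.
Compare {P1, P3, P4}: travel time 119 + fixed 16 = 135.
Compare {P1, P3}: travel time 128 + fixed 12 = 140.
All other subsets cost ≥ 122. Minimum total cost: 117.

117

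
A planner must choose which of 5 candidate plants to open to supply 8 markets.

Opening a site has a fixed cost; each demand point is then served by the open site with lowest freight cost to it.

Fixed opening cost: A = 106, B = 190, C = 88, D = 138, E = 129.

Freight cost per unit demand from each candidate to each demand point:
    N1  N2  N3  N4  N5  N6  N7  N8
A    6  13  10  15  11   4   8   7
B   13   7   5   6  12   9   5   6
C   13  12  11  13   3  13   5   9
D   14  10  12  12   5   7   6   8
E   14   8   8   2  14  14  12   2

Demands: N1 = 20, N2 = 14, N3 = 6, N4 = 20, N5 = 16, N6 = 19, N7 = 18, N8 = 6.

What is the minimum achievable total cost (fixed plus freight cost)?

Open {A, C, E}: assign each demand point to its cheapest open site.
  N1→A 20×6=120, N2→E 14×8=112, N3→E 6×8=48, N4→E 20×2=40, N5→C 16×3=48, N6→A 19×4=76, N7→C 18×5=90, N8→E 6×2=12
  freight cost 546, fixed 323 → total 869.
Compare {A, E}: freight cost 728 + fixed 235 = 963.
Compare {A, D, E}: freight cost 596 + fixed 373 = 969.
Compare {A, B, C}: freight cost 618 + fixed 384 = 1002.
All other subsets cost ≥ 963. Minimum total cost: 869.

869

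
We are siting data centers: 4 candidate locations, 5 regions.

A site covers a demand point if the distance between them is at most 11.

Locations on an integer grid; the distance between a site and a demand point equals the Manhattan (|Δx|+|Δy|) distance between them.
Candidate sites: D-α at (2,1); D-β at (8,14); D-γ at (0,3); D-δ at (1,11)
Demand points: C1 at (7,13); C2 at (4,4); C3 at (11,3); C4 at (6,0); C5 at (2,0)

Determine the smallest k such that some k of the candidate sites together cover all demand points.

Coverage sets (demand points within 11 of each site):
  D-α: {C2, C3, C4, C5}
  D-β: {C1}
  D-γ: {C2, C3, C4, C5}
  D-δ: {C1, C2}
No single site covers all 5 demand points.
But {D-α, D-β} covers everything, so the minimum is 2.

2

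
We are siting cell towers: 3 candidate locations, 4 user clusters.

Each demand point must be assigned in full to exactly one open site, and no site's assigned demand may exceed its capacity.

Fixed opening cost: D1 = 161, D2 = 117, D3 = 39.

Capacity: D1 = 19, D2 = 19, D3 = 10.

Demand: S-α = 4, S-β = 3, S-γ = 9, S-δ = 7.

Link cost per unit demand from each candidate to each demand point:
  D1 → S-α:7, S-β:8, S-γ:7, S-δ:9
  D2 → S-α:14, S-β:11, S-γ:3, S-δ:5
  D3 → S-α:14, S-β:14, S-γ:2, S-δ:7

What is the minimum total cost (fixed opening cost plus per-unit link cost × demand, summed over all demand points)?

Open {D2, D3}; cheapest assignment that respects the capacities:
  D2 (cap 19, load 14): S-α, S-β, S-δ — cost 4×14 + 3×11 + 7×5 = 124
  D3 (cap 10, load 9): S-γ — cost 9×2 = 18
  Shipping 142, fixed 156 → total 298.
  Any other capacity-feasible assignment to {D2, D3} ships for at least 142.
Compare {D1, D3}: its best feasible assignment gives total 333.
Compare {D1, D2}: its best feasible assignment gives total 392.
Every other set of open sites that can feasibly serve all demand totals ≥ 333 even under its best assignment. Minimum: 298.

298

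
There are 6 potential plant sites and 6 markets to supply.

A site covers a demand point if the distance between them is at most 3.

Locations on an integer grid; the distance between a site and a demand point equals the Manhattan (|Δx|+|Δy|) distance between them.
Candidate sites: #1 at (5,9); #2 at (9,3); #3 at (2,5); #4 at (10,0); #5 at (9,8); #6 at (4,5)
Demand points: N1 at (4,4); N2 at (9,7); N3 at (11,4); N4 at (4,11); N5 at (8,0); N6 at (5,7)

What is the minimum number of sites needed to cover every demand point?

5

Coverage sets (demand points within 3 of each site):
  #1: {N4, N6}
  #2: {N3}
  #3: {N1}
  #4: {N5}
  #5: {N2}
  #6: {N1, N6}
No 4 sites suffice: every size-4 union leaves at least one demand point uncovered.
But {#1, #2, #3, #4, #5} covers everything, so the minimum is 5.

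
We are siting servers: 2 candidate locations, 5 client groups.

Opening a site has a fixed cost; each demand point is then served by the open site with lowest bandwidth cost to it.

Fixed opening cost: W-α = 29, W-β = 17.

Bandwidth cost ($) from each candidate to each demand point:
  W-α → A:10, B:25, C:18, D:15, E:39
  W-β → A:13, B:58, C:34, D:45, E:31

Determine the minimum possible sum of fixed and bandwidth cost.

Open {W-α}: assign each demand point to its cheapest open site.
  A→W-α 10, B→W-α 25, C→W-α 18, D→W-α 15, E→W-α 39
  bandwidth cost 107, fixed 29 → total 136.
Compare {W-α, W-β}: bandwidth cost 99 + fixed 46 = 145.
Compare {W-β}: bandwidth cost 181 + fixed 17 = 198.

136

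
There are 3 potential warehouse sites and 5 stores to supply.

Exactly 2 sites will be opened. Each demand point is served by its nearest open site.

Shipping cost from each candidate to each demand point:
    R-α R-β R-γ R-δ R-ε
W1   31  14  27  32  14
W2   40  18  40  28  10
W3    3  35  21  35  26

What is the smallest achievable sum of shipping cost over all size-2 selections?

Open {W2, W3}.
  R-α→W3 3, R-β→W2 18, R-γ→W3 21, R-δ→W2 28, R-ε→W2 10  ⇒ total 80.
Compare {W1, W3}: total 84.
Compare {W1, W2}: total 110.

80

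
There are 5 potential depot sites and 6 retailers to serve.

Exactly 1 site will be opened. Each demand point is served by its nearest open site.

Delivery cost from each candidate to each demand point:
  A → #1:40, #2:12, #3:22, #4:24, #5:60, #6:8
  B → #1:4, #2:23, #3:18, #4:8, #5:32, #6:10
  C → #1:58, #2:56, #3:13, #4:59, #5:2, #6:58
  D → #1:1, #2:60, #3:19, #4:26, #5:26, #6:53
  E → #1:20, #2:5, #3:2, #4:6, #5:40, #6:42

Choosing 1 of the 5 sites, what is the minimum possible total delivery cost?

95

Open {B}.
  #1→B 4, #2→B 23, #3→B 18, #4→B 8, #5→B 32, #6→B 10  ⇒ total 95.
Compare {E}: total 115.
Compare {A}: total 166.
No size-1 selection does better; minimum is 95.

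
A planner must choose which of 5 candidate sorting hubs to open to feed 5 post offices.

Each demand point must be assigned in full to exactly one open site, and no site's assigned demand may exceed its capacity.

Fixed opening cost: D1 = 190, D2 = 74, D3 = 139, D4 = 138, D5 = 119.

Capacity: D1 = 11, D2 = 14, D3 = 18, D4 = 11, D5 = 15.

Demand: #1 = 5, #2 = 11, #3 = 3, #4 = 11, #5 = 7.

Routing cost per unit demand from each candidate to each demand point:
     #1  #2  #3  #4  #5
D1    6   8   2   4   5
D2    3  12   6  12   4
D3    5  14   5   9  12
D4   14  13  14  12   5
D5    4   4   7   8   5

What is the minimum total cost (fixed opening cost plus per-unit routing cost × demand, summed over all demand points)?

Open {D2, D3, D5}; cheapest assignment that respects the capacities:
  D2 (cap 14, load 12): #1, #5 — cost 5×3 + 7×4 = 43
  D3 (cap 18, load 14): #3, #4 — cost 3×5 + 11×9 = 114
  D5 (cap 15, load 11): #2 — cost 11×4 = 44
  Shipping 201, fixed 332 → total 533.
  Any other capacity-feasible assignment to {D2, D3, D5} ships for at least 201.
Compare {D1, D2, D5}: its best feasible assignment gives total 535.
Compare {D2, D4, D5}: its best feasible assignment gives total 571.
Every other set of open sites that can feasibly serve all demand totals ≥ 535 even under its best assignment. Minimum: 533.

533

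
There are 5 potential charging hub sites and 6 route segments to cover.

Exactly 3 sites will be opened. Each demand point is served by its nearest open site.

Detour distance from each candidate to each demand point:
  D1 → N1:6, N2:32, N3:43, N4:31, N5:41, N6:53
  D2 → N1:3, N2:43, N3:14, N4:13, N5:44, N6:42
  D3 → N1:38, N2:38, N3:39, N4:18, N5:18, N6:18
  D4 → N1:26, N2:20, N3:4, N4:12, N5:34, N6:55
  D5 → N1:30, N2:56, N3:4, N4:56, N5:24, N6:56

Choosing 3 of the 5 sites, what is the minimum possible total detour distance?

75

Open {D2, D3, D4}.
  N1→D2 3, N2→D4 20, N3→D4 4, N4→D4 12, N5→D3 18, N6→D3 18  ⇒ total 75.
Compare {D1, D3, D4}: total 78.
Compare {D2, D3, D5}: total 94.
No size-3 selection does better; minimum is 75.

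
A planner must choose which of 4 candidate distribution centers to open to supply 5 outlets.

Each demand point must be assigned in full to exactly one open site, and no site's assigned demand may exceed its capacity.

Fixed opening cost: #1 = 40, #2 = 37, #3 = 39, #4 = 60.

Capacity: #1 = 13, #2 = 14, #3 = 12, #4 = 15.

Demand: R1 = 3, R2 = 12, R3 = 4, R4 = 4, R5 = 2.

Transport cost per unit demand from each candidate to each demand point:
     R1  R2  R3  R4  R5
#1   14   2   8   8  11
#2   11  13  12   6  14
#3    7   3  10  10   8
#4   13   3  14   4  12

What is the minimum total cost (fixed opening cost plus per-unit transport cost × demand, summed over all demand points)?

234

Open {#1, #2}; cheapest assignment that respects the capacities:
  #1 (cap 13, load 12): R2 — cost 12×2 = 24
  #2 (cap 14, load 13): R1, R3, R4, R5 — cost 3×11 + 4×12 + 4×6 + 2×14 = 133
  Shipping 157, fixed 77 → total 234.
  Any other capacity-feasible assignment to {#1, #2} ships for at least 157.
Compare {#1, #2, #3}: its best feasible assignment gives total 241.
Compare {#1, #3}: its best feasible assignment gives total 243.
Every other set of open sites that can feasibly serve all demand totals ≥ 241 even under its best assignment. Minimum: 234.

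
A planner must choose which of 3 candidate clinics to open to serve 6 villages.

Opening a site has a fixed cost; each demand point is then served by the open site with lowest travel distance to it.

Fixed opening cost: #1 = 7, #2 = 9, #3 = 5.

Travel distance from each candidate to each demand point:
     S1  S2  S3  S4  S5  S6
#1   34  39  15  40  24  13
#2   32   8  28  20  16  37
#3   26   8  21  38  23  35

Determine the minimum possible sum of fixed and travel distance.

119

Open {#1, #2, #3}: assign each demand point to its cheapest open site.
  S1→#3 26, S2→#2 8, S3→#1 15, S4→#2 20, S5→#2 16, S6→#1 13
  travel distance 98, fixed 21 → total 119.
Compare {#1, #2}: travel distance 104 + fixed 16 = 120.
Compare {#1, #3}: travel distance 123 + fixed 12 = 135.
Compare {#2, #3}: travel distance 126 + fixed 14 = 140.
All other subsets cost ≥ 120. Minimum total cost: 119.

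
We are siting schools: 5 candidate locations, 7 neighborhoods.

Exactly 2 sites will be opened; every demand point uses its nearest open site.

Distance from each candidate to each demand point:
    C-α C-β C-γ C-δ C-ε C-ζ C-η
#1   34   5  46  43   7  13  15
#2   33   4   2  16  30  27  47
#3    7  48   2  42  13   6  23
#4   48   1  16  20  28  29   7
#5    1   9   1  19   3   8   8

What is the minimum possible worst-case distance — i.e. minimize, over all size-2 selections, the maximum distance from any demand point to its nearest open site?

16

Open {#2, #5}.
  Farthest demand point is C-δ at distance 16 (to #2); all others are ≤ 16.
With {#1, #5} the worst case is 19.
With {#3, #5} the worst case is 19.
No size-2 selection achieves below 16.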